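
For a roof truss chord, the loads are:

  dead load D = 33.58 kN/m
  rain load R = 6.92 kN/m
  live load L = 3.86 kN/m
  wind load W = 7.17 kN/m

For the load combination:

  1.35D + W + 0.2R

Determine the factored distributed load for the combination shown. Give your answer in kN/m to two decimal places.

1.35(33.58) + 1.0(7.17) + 0.2(6.92) = 53.89
w_u = 53.89 kN/m.

53.89 kN/m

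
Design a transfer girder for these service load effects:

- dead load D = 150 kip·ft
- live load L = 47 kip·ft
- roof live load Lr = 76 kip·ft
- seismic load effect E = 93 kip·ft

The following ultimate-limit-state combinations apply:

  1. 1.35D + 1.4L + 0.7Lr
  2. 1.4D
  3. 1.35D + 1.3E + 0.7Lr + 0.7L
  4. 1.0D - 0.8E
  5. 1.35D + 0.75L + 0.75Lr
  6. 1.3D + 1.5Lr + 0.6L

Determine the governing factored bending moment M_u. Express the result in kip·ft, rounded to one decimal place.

409.5 kip·ft

1. 1.35(150) + 1.4(47) + 0.7(76) = 202.5 + 65.8 + 53.2 = 321.5
2. 1.4(150) = 210.0
3. 1.35(150) + 1.3(93) + 0.7(76) + 0.7(47) = 202.5 + 120.9 + 53.2 + 32.9 = 409.5
4. 1.0(150) - 0.8(93) = 150.0 - 74.4 = 75.6
5. 1.35(150) + 0.75(47) + 0.75(76) = 202.5 + 35.3 + 57.0 = 294.8
6. 1.3(150) + 1.5(76) + 0.6(47) = 195.0 + 114.0 + 28.2 = 337.2
Maximum is from combination 3.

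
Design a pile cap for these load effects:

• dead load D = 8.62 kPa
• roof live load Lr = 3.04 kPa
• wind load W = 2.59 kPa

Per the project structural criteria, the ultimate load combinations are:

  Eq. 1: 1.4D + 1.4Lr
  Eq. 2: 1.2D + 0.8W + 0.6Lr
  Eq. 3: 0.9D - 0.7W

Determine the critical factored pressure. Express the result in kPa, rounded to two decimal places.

16.32 kPa

Eq. 1: 1.4(8.62) + 1.4(3.04) = 16.32
Eq. 2: 1.2(8.62) + 0.8(2.59) + 0.6(3.04) = 14.24
Eq. 3: 0.9(8.62) - 0.7(2.59) = 5.95
Maximum is from combination 1.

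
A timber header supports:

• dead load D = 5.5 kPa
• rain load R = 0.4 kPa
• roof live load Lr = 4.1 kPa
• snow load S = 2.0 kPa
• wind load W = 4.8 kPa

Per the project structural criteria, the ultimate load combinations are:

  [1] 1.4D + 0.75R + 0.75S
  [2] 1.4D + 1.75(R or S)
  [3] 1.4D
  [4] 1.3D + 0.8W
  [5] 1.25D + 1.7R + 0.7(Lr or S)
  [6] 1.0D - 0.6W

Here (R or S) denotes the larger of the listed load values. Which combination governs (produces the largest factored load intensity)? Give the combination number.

Combination 2

(R or S) → S = 2.0 kPa; (Lr or S) → Lr = 4.1 kPa.
[1] 1.4(5.5) + 0.75(0.4) + 0.75(2.0) = 7.7 + 0.3 + 1.5 = 9.5
[2] 1.4(5.5) + 1.75(2.0) = 7.7 + 3.5 = 11.2
[3] 1.4(5.5) = 7.7
[4] 1.3(5.5) + 0.8(4.8) = 7.2 + 3.8 = 11.0
[5] 1.25(5.5) + 1.7(0.4) + 0.7(4.1) = 10.4
[6] 1.0(5.5) - 0.6(4.8) = 5.5 - 2.9 = 2.6
The largest value is 11.2 kPa from combination 2.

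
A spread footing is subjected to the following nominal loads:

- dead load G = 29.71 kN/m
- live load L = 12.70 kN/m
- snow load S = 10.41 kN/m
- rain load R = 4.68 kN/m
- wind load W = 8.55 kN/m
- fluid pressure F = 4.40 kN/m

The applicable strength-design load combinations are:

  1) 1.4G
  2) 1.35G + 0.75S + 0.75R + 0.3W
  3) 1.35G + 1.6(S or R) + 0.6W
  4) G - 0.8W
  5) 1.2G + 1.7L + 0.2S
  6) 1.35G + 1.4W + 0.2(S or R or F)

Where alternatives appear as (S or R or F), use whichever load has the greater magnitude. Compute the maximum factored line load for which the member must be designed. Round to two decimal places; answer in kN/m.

(S or R) → S = 10.41 kN/m; (S or R or F) → S = 10.41 kN/m.
1) 1.4(29.71) = 41.59
2) 1.35(29.71) + 0.75(10.41) + 0.75(4.68) + 0.3(8.55) = 53.99
3) 1.35(29.71) + 1.6(10.41) + 0.6(8.55) = 61.89
4) 1.0(29.71) - 0.8(8.55) = 22.87
5) 1.2(29.71) + 1.7(12.70) + 0.2(10.41) = 59.32
6) 1.35(29.71) + 1.4(8.55) + 0.2(10.41) = 54.16
The controlling combination is 3, giving 61.89 kN/m.

61.89 kN/m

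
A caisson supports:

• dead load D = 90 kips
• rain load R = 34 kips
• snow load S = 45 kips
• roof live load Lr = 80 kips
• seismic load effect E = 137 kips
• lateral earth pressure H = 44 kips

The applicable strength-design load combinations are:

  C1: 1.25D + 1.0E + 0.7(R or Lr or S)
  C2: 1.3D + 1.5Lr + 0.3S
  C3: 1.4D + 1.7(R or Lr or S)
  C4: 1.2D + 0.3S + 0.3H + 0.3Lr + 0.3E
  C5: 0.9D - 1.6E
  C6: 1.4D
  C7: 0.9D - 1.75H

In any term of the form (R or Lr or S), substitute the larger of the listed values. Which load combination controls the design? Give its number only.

Combination 1

(R or Lr or S) → Lr = 80 kips.
C1: 1.25(90) + 1.0(137) + 0.7(80) = 112.50 + 137.00 + 56.00 = 305.50
C2: 1.3(90) + 1.5(80) + 0.3(45) = 117.00 + 120.00 + 13.50 = 250.50
C3: 1.4(90) + 1.7(80) = 126.00 + 136.00 = 262.00
C4: 1.2(90) + 0.3(45) + 0.3(44) + 0.3(80) + 0.3(137) = 108.00 + 13.50 + 13.20 + 24.00 + 41.10 = 199.80
C5: 0.9(90) - 1.6(137) = 81.00 - 219.20 = -138.20
C6: 1.4(90) = 126.00
C7: 0.9(90) - 1.75(44) = 81.00 - 77.00 = 4.00
The largest value is 305.50 kips from combination 1.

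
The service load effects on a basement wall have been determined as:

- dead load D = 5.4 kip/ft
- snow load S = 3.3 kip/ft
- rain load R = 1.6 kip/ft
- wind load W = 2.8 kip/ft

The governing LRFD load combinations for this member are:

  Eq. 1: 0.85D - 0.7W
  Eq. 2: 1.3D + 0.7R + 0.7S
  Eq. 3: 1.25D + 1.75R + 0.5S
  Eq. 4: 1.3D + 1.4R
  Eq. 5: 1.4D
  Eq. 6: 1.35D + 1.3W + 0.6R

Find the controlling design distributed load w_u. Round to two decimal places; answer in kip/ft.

Eq. 1: 0.85(5.4) - 0.7(2.8) = 4.59 - 1.96 = 2.63
Eq. 2: 1.3(5.4) + 0.7(1.6) + 0.7(3.3) = 7.02 + 1.12 + 2.31 = 10.45
Eq. 3: 1.25(5.4) + 1.75(1.6) + 0.5(3.3) = 6.75 + 2.80 + 1.65 = 11.20
Eq. 4: 1.3(5.4) + 1.4(1.6) = 7.02 + 2.24 = 9.26
Eq. 5: 1.4(5.4) = 7.56
Eq. 6: 1.35(5.4) + 1.3(2.8) + 0.6(1.6) = 7.29 + 3.64 + 0.96 = 11.89
Combination 6 governs: w_u = 11.89 kip/ft.

11.89 kip/ft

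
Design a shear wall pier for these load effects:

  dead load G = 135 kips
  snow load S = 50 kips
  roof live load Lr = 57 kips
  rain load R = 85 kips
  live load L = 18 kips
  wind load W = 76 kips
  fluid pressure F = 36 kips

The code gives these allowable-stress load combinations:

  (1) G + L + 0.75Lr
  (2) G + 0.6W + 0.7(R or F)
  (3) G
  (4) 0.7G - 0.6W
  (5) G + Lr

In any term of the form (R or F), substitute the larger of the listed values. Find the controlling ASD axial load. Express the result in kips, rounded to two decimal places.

240.10 kips

(R or F) → R = 85 kips.
(1) 1.0(135) + 1.0(18) + 0.75(57) = 135.00 + 18.00 + 42.75 = 195.75
(2) 1.0(135) + 0.6(76) + 0.7(85) = 135.00 + 45.60 + 59.50 = 240.10
(3) 1.0(135) = 135.00
(4) 0.7(135) - 0.6(76) = 94.50 - 45.60 = 48.90
(5) 1.0(135) + 1.0(57) = 135.00 + 57.00 = 192.00
Maximum is from combination 2.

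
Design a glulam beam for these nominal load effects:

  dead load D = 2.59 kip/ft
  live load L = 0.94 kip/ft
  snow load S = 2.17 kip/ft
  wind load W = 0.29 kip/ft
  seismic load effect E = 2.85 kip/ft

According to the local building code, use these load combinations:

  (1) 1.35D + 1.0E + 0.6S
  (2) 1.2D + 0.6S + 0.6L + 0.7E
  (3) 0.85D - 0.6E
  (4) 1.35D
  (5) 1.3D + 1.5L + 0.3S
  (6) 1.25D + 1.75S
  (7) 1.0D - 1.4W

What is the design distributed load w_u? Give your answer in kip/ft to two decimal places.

7.65 kip/ft

(1) 1.35(2.59) + 1.0(2.85) + 0.6(2.17) = 3.50 + 2.85 + 1.30 = 7.65
(2) 1.2(2.59) + 0.6(2.17) + 0.6(0.94) + 0.7(2.85) = 3.11 + 1.30 + 0.56 + 2.00 = 6.97
(3) 0.85(2.59) - 0.6(2.85) = 2.20 - 1.71 = 0.49
(4) 1.35(2.59) = 3.50
(5) 1.3(2.59) + 1.5(0.94) + 0.3(2.17) = 3.37 + 1.41 + 0.65 = 5.43
(6) 1.25(2.59) + 1.75(2.17) = 3.24 + 3.80 = 7.04
(7) 1.0(2.59) - 1.4(0.29) = 2.59 - 0.41 = 2.18
Maximum is from combination 1.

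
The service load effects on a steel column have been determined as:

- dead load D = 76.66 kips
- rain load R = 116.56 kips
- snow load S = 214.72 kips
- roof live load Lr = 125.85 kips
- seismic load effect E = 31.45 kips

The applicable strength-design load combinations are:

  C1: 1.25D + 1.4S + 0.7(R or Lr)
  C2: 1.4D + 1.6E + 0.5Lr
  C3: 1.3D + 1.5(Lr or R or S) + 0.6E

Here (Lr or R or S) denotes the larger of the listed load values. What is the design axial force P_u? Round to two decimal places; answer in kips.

(R or Lr) → Lr = 125.85 kips; (Lr or R or S) → S = 214.72 kips.
C1: 1.25(76.66) + 1.4(214.72) + 0.7(125.85) = 484.53
C2: 1.4(76.66) + 1.6(31.45) + 0.5(125.85) = 220.57
C3: 1.3(76.66) + 1.5(214.72) + 0.6(31.45) = 440.61
Maximum is from combination 1.

484.53 kips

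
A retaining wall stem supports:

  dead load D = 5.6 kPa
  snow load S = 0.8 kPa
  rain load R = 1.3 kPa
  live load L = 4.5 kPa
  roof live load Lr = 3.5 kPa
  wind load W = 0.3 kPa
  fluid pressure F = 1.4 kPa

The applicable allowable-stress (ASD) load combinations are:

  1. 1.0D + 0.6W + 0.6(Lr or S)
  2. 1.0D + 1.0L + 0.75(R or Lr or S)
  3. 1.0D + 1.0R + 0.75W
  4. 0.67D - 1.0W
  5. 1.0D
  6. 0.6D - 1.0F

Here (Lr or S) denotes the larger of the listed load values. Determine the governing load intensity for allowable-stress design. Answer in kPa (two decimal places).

12.73 kPa

(Lr or S) → Lr = 3.5 kPa; (R or Lr or S) → Lr = 3.5 kPa.
1. 1.0(5.6) + 0.6(0.3) + 0.6(3.5) = 7.88
2. 1.0(5.6) + 1.0(4.5) + 0.75(3.5) = 12.73
3. 1.0(5.6) + 1.0(1.3) + 0.75(0.3) = 7.13
4. 0.67(5.6) - 1.0(0.3) = 3.45
5. 1.0(5.6) = 5.60
6. 0.6(5.6) - 1.0(1.4) = 1.96
Combination 2 governs: q = 12.73 kPa.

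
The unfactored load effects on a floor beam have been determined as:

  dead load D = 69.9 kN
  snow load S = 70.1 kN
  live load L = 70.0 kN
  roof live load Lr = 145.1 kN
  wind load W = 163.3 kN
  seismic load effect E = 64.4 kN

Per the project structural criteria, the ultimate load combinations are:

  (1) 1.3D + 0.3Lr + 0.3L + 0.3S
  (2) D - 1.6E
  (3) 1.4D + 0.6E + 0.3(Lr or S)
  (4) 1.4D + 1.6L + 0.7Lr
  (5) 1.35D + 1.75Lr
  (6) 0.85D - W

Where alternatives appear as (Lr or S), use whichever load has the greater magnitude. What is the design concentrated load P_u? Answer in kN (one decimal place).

348.3 kN

(Lr or S) → Lr = 145.1 kN.
(1) 1.3(69.9) + 0.3(145.1) + 0.3(70.0) + 0.3(70.1) = 176.4
(2) 1.0(69.9) - 1.6(64.4) = -33.1
(3) 1.4(69.9) + 0.6(64.4) + 0.3(145.1) = 180.0
(4) 1.4(69.9) + 1.6(70.0) + 0.7(145.1) = 311.4
(5) 1.35(69.9) + 1.75(145.1) = 348.3
(6) 0.85(69.9) - 1.0(163.3) = -103.9
The controlling combination is 5, giving 348.3 kN.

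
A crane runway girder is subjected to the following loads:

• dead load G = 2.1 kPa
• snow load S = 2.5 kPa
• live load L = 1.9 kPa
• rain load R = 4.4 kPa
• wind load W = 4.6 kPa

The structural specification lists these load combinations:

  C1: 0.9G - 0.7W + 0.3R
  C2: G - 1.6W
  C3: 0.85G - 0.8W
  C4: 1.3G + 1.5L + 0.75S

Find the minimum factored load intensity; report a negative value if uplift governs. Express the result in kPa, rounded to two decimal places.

-5.26 kPa

C1: 0.9(2.1) - 0.7(4.6) + 0.3(4.4) = 1.89 - 3.22 + 1.32 = -0.01
C2: 1.0(2.1) - 1.6(4.6) = 2.10 - 7.36 = -5.26
C3: 0.85(2.1) - 0.8(4.6) = -1.90
C4: 1.3(2.1) + 1.5(1.9) + 0.75(2.5) = 2.73 + 2.85 + 1.88 = 7.46
Combination 2 gives the minimum: -5.26 kPa.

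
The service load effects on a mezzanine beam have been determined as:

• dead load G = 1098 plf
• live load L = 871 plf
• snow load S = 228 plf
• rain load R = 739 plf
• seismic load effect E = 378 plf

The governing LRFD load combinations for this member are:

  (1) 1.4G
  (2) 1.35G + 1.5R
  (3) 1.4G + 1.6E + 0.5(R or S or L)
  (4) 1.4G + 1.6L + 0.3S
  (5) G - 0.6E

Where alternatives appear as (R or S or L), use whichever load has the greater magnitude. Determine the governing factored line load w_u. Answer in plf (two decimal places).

(R or S or L) → L = 871 plf.
(1) 1.4(1098) = 1537.20
(2) 1.35(1098) + 1.5(739) = 1482.30 + 1108.50 = 2590.80
(3) 1.4(1098) + 1.6(378) + 0.5(871) = 1537.20 + 604.80 + 435.50 = 2577.50
(4) 1.4(1098) + 1.6(871) + 0.3(228) = 1537.20 + 1393.60 + 68.40 = 2999.20
(5) 1.0(1098) - 0.6(378) = 1098.00 - 226.80 = 871.20
The controlling combination is 4, giving 2999.20 plf.

2999.20 plf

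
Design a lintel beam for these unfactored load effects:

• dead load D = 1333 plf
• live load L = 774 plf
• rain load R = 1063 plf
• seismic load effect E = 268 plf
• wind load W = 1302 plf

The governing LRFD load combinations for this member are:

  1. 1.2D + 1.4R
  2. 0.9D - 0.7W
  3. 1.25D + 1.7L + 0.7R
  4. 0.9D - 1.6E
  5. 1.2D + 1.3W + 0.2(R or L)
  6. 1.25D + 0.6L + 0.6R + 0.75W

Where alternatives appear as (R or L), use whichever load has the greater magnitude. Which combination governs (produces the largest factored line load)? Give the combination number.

(R or L) → R = 1063 plf.
1. 1.2(1333) + 1.4(1063) = 3087.8
2. 0.9(1333) - 0.7(1302) = 288.3
3. 1.25(1333) + 1.7(774) + 0.7(1063) = 3726.2
4. 0.9(1333) - 1.6(268) = 770.9
5. 1.2(1333) + 1.3(1302) + 0.2(1063) = 3504.8
6. 1.25(1333) + 0.6(774) + 0.6(1063) + 0.75(1302) = 3745.0
The largest value is 3745.0 plf from combination 6.

Combination 6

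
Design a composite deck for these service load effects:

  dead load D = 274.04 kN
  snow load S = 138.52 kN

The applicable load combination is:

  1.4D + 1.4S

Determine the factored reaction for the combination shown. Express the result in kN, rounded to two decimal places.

577.58 kN

1.4(274.04) + 1.4(138.52) = 577.58
V_u = 577.58 kN.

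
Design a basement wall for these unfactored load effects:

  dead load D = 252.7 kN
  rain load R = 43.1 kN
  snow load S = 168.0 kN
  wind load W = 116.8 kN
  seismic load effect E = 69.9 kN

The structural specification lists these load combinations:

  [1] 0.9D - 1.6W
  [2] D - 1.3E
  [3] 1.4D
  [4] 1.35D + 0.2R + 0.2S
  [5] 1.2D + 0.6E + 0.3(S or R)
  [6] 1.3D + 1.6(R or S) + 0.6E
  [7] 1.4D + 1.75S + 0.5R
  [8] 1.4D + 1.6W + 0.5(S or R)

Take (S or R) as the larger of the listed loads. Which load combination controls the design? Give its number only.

(S or R) → S = 168.0 kN; (R or S) → S = 168.0 kN.
[1] 0.9(252.7) - 1.6(116.8) = 40.6
[2] 1.0(252.7) - 1.3(69.9) = 252.7 - 90.9 = 161.8
[3] 1.4(252.7) = 353.8
[4] 1.35(252.7) + 0.2(43.1) + 0.2(168.0) = 383.4
[5] 1.2(252.7) + 0.6(69.9) + 0.3(168.0) = 395.6
[6] 1.3(252.7) + 1.6(168.0) + 0.6(69.9) = 639.3
[7] 1.4(252.7) + 1.75(168.0) + 0.5(43.1) = 669.3
[8] 1.4(252.7) + 1.6(116.8) + 0.5(168.0) = 353.8 + 186.9 + 84.0 = 624.7
The largest value is 669.3 kN from combination 7.

Combination 7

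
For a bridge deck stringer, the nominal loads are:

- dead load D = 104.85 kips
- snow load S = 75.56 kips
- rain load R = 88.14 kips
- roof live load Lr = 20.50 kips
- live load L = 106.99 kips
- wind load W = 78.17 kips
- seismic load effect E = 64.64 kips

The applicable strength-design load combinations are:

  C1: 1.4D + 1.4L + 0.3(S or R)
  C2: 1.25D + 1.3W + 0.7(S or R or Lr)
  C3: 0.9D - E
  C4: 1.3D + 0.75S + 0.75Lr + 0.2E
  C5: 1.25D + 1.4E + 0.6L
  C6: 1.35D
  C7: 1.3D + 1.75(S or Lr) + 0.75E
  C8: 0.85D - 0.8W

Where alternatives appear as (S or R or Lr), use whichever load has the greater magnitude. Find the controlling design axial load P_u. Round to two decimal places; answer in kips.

(S or R) → R = 88.14 kips; (S or R or Lr) → R = 88.14 kips; (S or Lr) → S = 75.56 kips.
C1: 1.4(104.85) + 1.4(106.99) + 0.3(88.14) = 146.79 + 149.79 + 26.44 = 323.02
C2: 1.25(104.85) + 1.3(78.17) + 0.7(88.14) = 131.06 + 101.62 + 61.70 = 294.38
C3: 0.9(104.85) - 1.0(64.64) = 94.37 - 64.64 = 29.73
C4: 1.3(104.85) + 0.75(75.56) + 0.75(20.50) + 0.2(64.64) = 221.28
C5: 1.25(104.85) + 1.4(64.64) + 0.6(106.99) = 131.06 + 90.50 + 64.19 = 285.75
C6: 1.35(104.85) = 141.55
C7: 1.3(104.85) + 1.75(75.56) + 0.75(64.64) = 136.31 + 132.23 + 48.48 = 317.02
C8: 0.85(104.85) - 0.8(78.17) = 26.59
The controlling combination is 1, giving 323.02 kips.

323.02 kips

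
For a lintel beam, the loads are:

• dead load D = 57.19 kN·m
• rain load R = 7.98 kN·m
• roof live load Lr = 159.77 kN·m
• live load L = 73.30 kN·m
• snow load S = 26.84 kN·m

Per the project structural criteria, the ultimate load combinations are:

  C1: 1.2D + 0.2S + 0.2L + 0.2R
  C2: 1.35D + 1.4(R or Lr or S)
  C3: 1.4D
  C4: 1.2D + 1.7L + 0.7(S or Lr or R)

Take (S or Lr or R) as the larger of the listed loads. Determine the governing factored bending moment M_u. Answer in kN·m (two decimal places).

305.08 kN·m

(R or Lr or S) → Lr = 159.77 kN·m; (S or Lr or R) → Lr = 159.77 kN·m.
C1: 1.2(57.19) + 0.2(26.84) + 0.2(73.30) + 0.2(7.98) = 90.25
C2: 1.35(57.19) + 1.4(159.77) = 300.88
C3: 1.4(57.19) = 80.07
C4: 1.2(57.19) + 1.7(73.30) + 0.7(159.77) = 68.63 + 124.61 + 111.84 = 305.08
Maximum is from combination 4.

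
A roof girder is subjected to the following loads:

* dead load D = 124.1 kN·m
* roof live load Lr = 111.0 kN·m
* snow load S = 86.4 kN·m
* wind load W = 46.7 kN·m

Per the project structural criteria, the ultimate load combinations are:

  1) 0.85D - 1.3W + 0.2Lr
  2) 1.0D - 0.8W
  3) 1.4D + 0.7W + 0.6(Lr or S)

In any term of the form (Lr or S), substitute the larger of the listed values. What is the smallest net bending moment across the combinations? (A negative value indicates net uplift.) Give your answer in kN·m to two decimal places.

66.98 kN·m

(Lr or S) → Lr = 111.0 kN·m.
1) 0.85(124.1) - 1.3(46.7) + 0.2(111.0) = 105.49 - 60.71 + 22.20 = 66.98
2) 1.0(124.1) - 0.8(46.7) = 124.10 - 37.36 = 86.74
3) 1.4(124.1) + 0.7(46.7) + 0.6(111.0) = 173.74 + 32.69 + 66.60 = 273.03
Combination 1 gives the minimum: 66.98 kN·m.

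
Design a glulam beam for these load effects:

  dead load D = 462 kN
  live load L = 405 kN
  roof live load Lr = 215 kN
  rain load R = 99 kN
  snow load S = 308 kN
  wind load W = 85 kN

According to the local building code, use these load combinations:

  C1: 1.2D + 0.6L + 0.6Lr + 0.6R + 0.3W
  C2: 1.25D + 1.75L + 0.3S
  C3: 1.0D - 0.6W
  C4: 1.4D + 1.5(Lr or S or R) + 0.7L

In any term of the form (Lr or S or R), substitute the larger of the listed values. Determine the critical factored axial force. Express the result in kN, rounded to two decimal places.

(Lr or S or R) → S = 308 kN.
C1: 1.2(462) + 0.6(405) + 0.6(215) + 0.6(99) + 0.3(85) = 1011.30
C2: 1.25(462) + 1.75(405) + 0.3(308) = 1378.65
C3: 1.0(462) - 0.6(85) = 411.00
C4: 1.4(462) + 1.5(308) + 0.7(405) = 1392.30
Combination 4 governs: N_u = 1392.30 kN.

1392.30 kN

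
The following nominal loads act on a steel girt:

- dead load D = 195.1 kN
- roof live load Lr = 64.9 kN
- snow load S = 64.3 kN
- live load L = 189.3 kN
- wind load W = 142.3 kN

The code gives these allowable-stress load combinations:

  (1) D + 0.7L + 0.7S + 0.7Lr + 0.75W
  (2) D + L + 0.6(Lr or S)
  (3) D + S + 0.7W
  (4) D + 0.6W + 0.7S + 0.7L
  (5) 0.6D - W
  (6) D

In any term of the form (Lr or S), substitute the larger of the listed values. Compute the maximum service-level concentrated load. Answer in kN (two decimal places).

524.78 kN

(Lr or S) → Lr = 64.9 kN.
(1) 1.0(195.1) + 0.7(189.3) + 0.7(64.3) + 0.7(64.9) + 0.75(142.3) = 524.78
(2) 1.0(195.1) + 1.0(189.3) + 0.6(64.9) = 423.34
(3) 1.0(195.1) + 1.0(64.3) + 0.7(142.3) = 359.01
(4) 1.0(195.1) + 0.6(142.3) + 0.7(64.3) + 0.7(189.3) = 458.00
(5) 0.6(195.1) - 1.0(142.3) = -25.24
(6) 1.0(195.1) = 195.10
Maximum is from combination 1.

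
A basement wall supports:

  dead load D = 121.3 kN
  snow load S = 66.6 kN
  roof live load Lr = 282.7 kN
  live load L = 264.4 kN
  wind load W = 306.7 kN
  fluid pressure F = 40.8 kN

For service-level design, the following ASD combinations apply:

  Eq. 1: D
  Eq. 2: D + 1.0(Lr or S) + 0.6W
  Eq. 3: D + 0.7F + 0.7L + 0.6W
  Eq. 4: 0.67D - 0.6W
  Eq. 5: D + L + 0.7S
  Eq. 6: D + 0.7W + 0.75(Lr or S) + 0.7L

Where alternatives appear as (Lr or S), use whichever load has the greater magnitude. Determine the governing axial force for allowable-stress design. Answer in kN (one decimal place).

(Lr or S) → Lr = 282.7 kN.
Eq. 1: 1.0(121.3) = 121.3
Eq. 2: 1.0(121.3) + 1.0(282.7) + 0.6(306.7) = 121.3 + 282.7 + 184.0 = 588.0
Eq. 3: 1.0(121.3) + 0.7(40.8) + 0.7(264.4) + 0.6(306.7) = 121.3 + 28.6 + 185.1 + 184.0 = 519.0
Eq. 4: 0.67(121.3) - 0.6(306.7) = 81.3 - 184.0 = -102.7
Eq. 5: 1.0(121.3) + 1.0(264.4) + 0.7(66.6) = 121.3 + 264.4 + 46.6 = 432.3
Eq. 6: 1.0(121.3) + 0.7(306.7) + 0.75(282.7) + 0.7(264.4) = 121.3 + 214.7 + 212.0 + 185.1 = 733.1
Combination 6 governs: N = 733.1 kN.

733.1 kN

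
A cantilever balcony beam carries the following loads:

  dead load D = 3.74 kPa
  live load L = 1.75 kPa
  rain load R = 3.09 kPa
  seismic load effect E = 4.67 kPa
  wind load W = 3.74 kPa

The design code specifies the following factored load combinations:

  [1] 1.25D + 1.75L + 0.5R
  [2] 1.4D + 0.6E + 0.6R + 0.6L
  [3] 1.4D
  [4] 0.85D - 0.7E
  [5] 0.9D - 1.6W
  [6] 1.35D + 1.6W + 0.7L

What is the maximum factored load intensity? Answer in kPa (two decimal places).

[1] 1.25(3.74) + 1.75(1.75) + 0.5(3.09) = 9.28
[2] 1.4(3.74) + 0.6(4.67) + 0.6(3.09) + 0.6(1.75) = 5.24 + 2.80 + 1.85 + 1.05 = 10.94
[3] 1.4(3.74) = 5.24
[4] 0.85(3.74) - 0.7(4.67) = 3.18 - 3.27 = -0.09
[5] 0.9(3.74) - 1.6(3.74) = -2.62
[6] 1.35(3.74) + 1.6(3.74) + 0.7(1.75) = 5.05 + 5.98 + 1.23 = 12.26
Combination 6 governs: q_u = 12.26 kPa.

12.26 kPa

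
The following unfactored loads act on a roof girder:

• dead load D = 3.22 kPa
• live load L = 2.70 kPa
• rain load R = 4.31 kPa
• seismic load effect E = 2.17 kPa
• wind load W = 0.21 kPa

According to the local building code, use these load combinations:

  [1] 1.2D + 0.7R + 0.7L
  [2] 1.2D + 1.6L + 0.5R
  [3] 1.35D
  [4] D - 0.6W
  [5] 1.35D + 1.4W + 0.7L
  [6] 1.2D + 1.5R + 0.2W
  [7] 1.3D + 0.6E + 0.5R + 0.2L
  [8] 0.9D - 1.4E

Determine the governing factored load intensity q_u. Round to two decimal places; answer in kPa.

[1] 1.2(3.22) + 0.7(4.31) + 0.7(2.70) = 3.86 + 3.02 + 1.89 = 8.77
[2] 1.2(3.22) + 1.6(2.70) + 0.5(4.31) = 3.86 + 4.32 + 2.16 = 10.34
[3] 1.35(3.22) = 4.35
[4] 1.0(3.22) - 0.6(0.21) = 3.22 - 0.13 = 3.09
[5] 1.35(3.22) + 1.4(0.21) + 0.7(2.70) = 4.35 + 0.29 + 1.89 = 6.53
[6] 1.2(3.22) + 1.5(4.31) + 0.2(0.21) = 3.86 + 6.47 + 0.04 = 10.37
[7] 1.3(3.22) + 0.6(2.17) + 0.5(4.31) + 0.2(2.70) = 8.18
[8] 0.9(3.22) - 1.4(2.17) = 2.90 - 3.04 = -0.14
Combination 6 governs: q_u = 10.37 kPa.

10.37 kPa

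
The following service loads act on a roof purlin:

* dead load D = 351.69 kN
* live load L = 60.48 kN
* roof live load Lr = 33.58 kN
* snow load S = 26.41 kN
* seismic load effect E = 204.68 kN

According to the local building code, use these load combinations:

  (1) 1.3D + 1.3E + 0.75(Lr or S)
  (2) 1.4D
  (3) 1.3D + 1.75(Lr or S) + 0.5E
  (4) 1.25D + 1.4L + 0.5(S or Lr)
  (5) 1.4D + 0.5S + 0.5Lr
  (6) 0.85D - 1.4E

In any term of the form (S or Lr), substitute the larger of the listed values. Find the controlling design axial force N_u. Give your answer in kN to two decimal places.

748.47 kN

(Lr or S) → Lr = 33.58 kN; (S or Lr) → Lr = 33.58 kN.
(1) 1.3(351.69) + 1.3(204.68) + 0.75(33.58) = 748.47
(2) 1.4(351.69) = 492.37
(3) 1.3(351.69) + 1.75(33.58) + 0.5(204.68) = 618.30
(4) 1.25(351.69) + 1.4(60.48) + 0.5(33.58) = 541.07
(5) 1.4(351.69) + 0.5(26.41) + 0.5(33.58) = 522.36
(6) 0.85(351.69) - 1.4(204.68) = 12.38
Combination 1 governs: N_u = 748.47 kN.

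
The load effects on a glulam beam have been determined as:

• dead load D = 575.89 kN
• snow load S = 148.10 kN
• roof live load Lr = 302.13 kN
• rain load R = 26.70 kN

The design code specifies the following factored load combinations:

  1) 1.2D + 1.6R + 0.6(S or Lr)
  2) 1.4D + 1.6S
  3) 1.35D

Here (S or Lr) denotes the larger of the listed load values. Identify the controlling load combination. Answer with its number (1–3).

Combination 2

(S or Lr) → Lr = 302.13 kN.
1) 1.2(575.89) + 1.6(26.70) + 0.6(302.13) = 691.07 + 42.72 + 181.28 = 915.07
2) 1.4(575.89) + 1.6(148.10) = 806.25 + 236.96 = 1043.21
3) 1.35(575.89) = 777.45
The largest value is 1043.21 kN from combination 2.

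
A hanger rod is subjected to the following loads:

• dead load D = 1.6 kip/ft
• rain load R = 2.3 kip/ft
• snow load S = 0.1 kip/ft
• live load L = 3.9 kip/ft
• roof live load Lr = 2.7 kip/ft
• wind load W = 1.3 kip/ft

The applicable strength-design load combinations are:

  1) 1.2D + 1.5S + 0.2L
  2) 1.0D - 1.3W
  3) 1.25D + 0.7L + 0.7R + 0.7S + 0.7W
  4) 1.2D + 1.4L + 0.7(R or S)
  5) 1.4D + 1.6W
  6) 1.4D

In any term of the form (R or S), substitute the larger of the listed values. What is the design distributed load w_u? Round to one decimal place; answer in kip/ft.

(R or S) → R = 2.3 kip/ft.
1) 1.2(1.6) + 1.5(0.1) + 0.2(3.9) = 1.9 + 0.2 + 0.8 = 2.9
2) 1.0(1.6) - 1.3(1.3) = 1.6 - 1.7 = -0.1
3) 1.25(1.6) + 0.7(3.9) + 0.7(2.3) + 0.7(0.1) + 0.7(1.3) = 2.0 + 2.7 + 1.6 + 0.1 + 0.9 = 7.3
4) 1.2(1.6) + 1.4(3.9) + 0.7(2.3) = 1.9 + 5.5 + 1.6 = 9.0
5) 1.4(1.6) + 1.6(1.3) = 2.2 + 2.1 = 4.3
6) 1.4(1.6) = 2.2
The controlling combination is 4, giving 9.0 kip/ft.

9.0 kip/ft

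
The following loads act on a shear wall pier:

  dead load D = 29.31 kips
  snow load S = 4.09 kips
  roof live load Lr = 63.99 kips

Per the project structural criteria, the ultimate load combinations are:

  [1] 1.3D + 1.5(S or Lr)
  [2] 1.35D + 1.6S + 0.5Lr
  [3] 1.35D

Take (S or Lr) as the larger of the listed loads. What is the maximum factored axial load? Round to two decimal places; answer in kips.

134.09 kips

(S or Lr) → Lr = 63.99 kips.
[1] 1.3(29.31) + 1.5(63.99) = 38.10 + 95.99 = 134.09
[2] 1.35(29.31) + 1.6(4.09) + 0.5(63.99) = 39.57 + 6.54 + 32.00 = 78.11
[3] 1.35(29.31) = 39.57
The controlling combination is 1, giving 134.09 kips.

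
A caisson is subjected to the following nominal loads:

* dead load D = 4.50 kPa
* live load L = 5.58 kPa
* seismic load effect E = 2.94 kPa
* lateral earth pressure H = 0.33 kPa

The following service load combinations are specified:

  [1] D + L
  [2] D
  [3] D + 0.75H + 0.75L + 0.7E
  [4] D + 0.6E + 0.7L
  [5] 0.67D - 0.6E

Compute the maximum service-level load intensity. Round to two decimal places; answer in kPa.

[1] 1.0(4.50) + 1.0(5.58) = 10.08
[2] 1.0(4.50) = 4.50
[3] 1.0(4.50) + 0.75(0.33) + 0.75(5.58) + 0.7(2.94) = 10.99
[4] 1.0(4.50) + 0.6(2.94) + 0.7(5.58) = 10.17
[5] 0.67(4.50) - 0.6(2.94) = 1.25
Combination 3 governs: q = 10.99 kPa.

10.99 kPa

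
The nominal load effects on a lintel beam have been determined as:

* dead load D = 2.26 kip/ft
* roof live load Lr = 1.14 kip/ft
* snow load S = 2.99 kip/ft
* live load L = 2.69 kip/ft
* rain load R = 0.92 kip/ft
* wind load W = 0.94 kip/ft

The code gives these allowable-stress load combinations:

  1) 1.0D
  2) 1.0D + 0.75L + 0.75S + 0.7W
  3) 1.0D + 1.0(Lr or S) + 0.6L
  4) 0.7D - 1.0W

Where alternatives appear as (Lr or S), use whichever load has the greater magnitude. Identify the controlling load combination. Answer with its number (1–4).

Combination 2

(Lr or S) → S = 2.99 kip/ft.
1) 1.0(2.26) = 2.26
2) 1.0(2.26) + 0.75(2.69) + 0.75(2.99) + 0.7(0.94) = 7.18
3) 1.0(2.26) + 1.0(2.99) + 0.6(2.69) = 6.86
4) 0.7(2.26) - 1.0(0.94) = 0.64
The largest value is 7.18 kip/ft from combination 2.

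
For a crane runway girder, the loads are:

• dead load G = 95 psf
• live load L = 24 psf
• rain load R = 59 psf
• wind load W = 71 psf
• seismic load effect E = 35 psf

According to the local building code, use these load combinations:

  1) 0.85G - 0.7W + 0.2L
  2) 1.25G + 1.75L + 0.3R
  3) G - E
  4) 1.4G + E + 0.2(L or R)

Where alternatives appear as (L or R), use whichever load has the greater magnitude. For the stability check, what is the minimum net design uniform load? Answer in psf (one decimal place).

35.9 psf

(L or R) → R = 59 psf.
1) 0.85(95) - 0.7(71) + 0.2(24) = 80.8 - 49.7 + 4.8 = 35.9
2) 1.25(95) + 1.75(24) + 0.3(59) = 118.8 + 42.0 + 17.7 = 178.5
3) 1.0(95) - 1.0(35) = 95.0 - 35.0 = 60.0
4) 1.4(95) + 1.0(35) + 0.2(59) = 133.0 + 35.0 + 11.8 = 179.8
Combination 1 gives the minimum: 35.9 psf.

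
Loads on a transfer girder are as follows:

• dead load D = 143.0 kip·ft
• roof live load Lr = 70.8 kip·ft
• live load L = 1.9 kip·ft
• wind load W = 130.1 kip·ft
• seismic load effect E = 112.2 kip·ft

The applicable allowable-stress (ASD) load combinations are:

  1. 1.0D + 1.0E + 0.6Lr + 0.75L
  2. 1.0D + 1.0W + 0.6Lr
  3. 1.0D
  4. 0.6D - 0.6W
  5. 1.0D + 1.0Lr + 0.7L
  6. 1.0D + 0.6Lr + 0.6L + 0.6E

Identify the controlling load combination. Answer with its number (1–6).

Combination 2

1. 1.0(143.0) + 1.0(112.2) + 0.6(70.8) + 0.75(1.9) = 299.1
2. 1.0(143.0) + 1.0(130.1) + 0.6(70.8) = 315.6
3. 1.0(143.0) = 143.0
4. 0.6(143.0) - 0.6(130.1) = 7.7
5. 1.0(143.0) + 1.0(70.8) + 0.7(1.9) = 215.1
6. 1.0(143.0) + 0.6(70.8) + 0.6(1.9) + 0.6(112.2) = 253.9
The largest value is 315.6 kip·ft from combination 2.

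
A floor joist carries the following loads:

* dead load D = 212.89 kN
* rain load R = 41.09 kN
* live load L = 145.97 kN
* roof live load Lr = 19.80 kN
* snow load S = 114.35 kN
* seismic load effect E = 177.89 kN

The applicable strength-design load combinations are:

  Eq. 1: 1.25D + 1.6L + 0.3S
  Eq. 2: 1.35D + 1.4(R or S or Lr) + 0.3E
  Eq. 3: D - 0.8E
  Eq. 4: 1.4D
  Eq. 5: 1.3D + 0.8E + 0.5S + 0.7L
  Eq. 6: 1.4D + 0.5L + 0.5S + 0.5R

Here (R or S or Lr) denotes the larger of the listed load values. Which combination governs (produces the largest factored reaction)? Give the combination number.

(R or S or Lr) → S = 114.35 kN.
Eq. 1: 1.25(212.89) + 1.6(145.97) + 0.3(114.35) = 266.11 + 233.55 + 34.31 = 533.97
Eq. 2: 1.35(212.89) + 1.4(114.35) + 0.3(177.89) = 287.40 + 160.09 + 53.37 = 500.86
Eq. 3: 1.0(212.89) - 0.8(177.89) = 212.89 - 142.31 = 70.58
Eq. 4: 1.4(212.89) = 298.05
Eq. 5: 1.3(212.89) + 0.8(177.89) + 0.5(114.35) + 0.7(145.97) = 578.42
Eq. 6: 1.4(212.89) + 0.5(145.97) + 0.5(114.35) + 0.5(41.09) = 448.75
The largest value is 578.42 kN from combination 5.

Combination 5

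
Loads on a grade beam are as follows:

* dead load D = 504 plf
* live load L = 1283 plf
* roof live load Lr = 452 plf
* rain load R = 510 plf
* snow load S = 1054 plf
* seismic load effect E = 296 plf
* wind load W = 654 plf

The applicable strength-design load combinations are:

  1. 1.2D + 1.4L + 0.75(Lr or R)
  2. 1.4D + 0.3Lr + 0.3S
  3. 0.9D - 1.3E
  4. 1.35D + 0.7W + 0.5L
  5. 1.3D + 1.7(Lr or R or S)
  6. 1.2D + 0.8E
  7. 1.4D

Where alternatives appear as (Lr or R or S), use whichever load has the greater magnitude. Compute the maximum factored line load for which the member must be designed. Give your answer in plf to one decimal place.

(Lr or R) → R = 510 plf; (Lr or R or S) → S = 1054 plf.
1. 1.2(504) + 1.4(1283) + 0.75(510) = 604.8 + 1796.2 + 382.5 = 2783.5
2. 1.4(504) + 0.3(452) + 0.3(1054) = 705.6 + 135.6 + 316.2 = 1157.4
3. 0.9(504) - 1.3(296) = 453.6 - 384.8 = 68.8
4. 1.35(504) + 0.7(654) + 0.5(1283) = 680.4 + 457.8 + 641.5 = 1779.7
5. 1.3(504) + 1.7(1054) = 655.2 + 1791.8 = 2447.0
6. 1.2(504) + 0.8(296) = 604.8 + 236.8 = 841.6
7. 1.4(504) = 705.6
Maximum is from combination 1.

2783.5 plf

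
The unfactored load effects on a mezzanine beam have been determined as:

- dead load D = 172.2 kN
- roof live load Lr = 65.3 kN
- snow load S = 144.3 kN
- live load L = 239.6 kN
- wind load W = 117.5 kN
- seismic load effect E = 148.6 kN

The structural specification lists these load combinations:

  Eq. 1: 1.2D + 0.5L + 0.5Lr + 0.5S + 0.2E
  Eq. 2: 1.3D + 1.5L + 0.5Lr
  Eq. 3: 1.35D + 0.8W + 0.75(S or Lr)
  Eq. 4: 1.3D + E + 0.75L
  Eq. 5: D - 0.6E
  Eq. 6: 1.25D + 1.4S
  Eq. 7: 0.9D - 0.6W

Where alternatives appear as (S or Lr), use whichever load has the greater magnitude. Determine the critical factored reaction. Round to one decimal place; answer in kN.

(S or Lr) → S = 144.3 kN.
Eq. 1: 1.2(172.2) + 0.5(239.6) + 0.5(65.3) + 0.5(144.3) + 0.2(148.6) = 461.0
Eq. 2: 1.3(172.2) + 1.5(239.6) + 0.5(65.3) = 615.9
Eq. 3: 1.35(172.2) + 0.8(117.5) + 0.75(144.3) = 434.7
Eq. 4: 1.3(172.2) + 1.0(148.6) + 0.75(239.6) = 552.2
Eq. 5: 1.0(172.2) - 0.6(148.6) = 83.0
Eq. 6: 1.25(172.2) + 1.4(144.3) = 417.3
Eq. 7: 0.9(172.2) - 0.6(117.5) = 84.5
Maximum is from combination 2.

615.9 kN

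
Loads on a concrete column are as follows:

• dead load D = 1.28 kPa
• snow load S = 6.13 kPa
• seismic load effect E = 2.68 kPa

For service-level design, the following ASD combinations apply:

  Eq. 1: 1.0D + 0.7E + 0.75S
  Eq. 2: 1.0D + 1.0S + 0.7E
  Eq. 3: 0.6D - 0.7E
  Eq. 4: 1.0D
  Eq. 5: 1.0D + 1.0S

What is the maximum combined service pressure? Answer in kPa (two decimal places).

Eq. 1: 1.0(1.28) + 0.7(2.68) + 0.75(6.13) = 7.75
Eq. 2: 1.0(1.28) + 1.0(6.13) + 0.7(2.68) = 1.28 + 6.13 + 1.88 = 9.29
Eq. 3: 0.6(1.28) - 0.7(2.68) = 0.77 - 1.88 = -1.11
Eq. 4: 1.0(1.28) = 1.28
Eq. 5: 1.0(1.28) + 1.0(6.13) = 1.28 + 6.13 = 7.41
Combination 2 governs: p = 9.29 kPa.

9.29 kPa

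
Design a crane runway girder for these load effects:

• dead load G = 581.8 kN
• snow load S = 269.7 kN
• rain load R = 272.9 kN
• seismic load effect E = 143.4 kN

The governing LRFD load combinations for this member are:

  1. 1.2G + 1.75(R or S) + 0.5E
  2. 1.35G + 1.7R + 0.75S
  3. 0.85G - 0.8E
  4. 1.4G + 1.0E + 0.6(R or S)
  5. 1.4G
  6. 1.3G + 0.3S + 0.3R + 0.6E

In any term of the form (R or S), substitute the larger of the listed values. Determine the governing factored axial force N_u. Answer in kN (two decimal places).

1451.64 kN

(R or S) → R = 272.9 kN.
1. 1.2(581.8) + 1.75(272.9) + 0.5(143.4) = 1247.44
2. 1.35(581.8) + 1.7(272.9) + 0.75(269.7) = 1451.64
3. 0.85(581.8) - 0.8(143.4) = 379.81
4. 1.4(581.8) + 1.0(143.4) + 0.6(272.9) = 1121.66
5. 1.4(581.8) = 814.52
6. 1.3(581.8) + 0.3(269.7) + 0.3(272.9) + 0.6(143.4) = 1005.16
Combination 2 governs: N_u = 1451.64 kN.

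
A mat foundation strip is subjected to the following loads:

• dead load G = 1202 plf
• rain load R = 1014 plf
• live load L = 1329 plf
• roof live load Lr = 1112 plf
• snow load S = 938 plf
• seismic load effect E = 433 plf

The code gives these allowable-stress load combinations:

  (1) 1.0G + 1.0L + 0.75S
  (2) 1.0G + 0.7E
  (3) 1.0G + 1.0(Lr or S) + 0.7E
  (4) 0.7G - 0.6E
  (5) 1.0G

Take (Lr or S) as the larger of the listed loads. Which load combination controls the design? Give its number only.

(Lr or S) → Lr = 1112 plf.
(1) 1.0(1202) + 1.0(1329) + 0.75(938) = 3234.5
(2) 1.0(1202) + 0.7(433) = 1505.1
(3) 1.0(1202) + 1.0(1112) + 0.7(433) = 2617.1
(4) 0.7(1202) - 0.6(433) = 581.6
(5) 1.0(1202) = 1202.0
The largest value is 3234.5 plf from combination 1.

Combination 1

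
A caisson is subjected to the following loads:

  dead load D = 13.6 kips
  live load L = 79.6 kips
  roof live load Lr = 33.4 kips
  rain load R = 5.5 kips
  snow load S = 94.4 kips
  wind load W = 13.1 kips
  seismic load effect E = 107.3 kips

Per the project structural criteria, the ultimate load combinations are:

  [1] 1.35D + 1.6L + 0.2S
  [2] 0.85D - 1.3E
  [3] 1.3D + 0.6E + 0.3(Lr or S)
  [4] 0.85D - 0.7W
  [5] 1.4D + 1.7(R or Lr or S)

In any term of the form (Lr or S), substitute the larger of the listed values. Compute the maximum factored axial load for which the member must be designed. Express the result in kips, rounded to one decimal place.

(Lr or S) → S = 94.4 kips; (R or Lr or S) → S = 94.4 kips.
[1] 1.35(13.6) + 1.6(79.6) + 0.2(94.4) = 164.6
[2] 0.85(13.6) - 1.3(107.3) = -127.9
[3] 1.3(13.6) + 0.6(107.3) + 0.3(94.4) = 110.4
[4] 0.85(13.6) - 0.7(13.1) = 2.4
[5] 1.4(13.6) + 1.7(94.4) = 179.5
The controlling combination is 5, giving 179.5 kips.

179.5 kips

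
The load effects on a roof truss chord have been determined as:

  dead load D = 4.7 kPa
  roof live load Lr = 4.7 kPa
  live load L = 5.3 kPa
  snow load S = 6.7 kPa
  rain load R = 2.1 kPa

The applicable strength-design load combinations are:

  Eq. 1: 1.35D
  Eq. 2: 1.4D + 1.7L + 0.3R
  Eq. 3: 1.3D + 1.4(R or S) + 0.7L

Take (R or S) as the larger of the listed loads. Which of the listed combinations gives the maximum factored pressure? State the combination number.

(R or S) → S = 6.7 kPa.
Eq. 1: 1.35(4.7) = 6.35
Eq. 2: 1.4(4.7) + 1.7(5.3) + 0.3(2.1) = 6.58 + 9.01 + 0.63 = 16.22
Eq. 3: 1.3(4.7) + 1.4(6.7) + 0.7(5.3) = 6.11 + 9.38 + 3.71 = 19.20
The largest value is 19.20 kPa from combination 3.

Combination 3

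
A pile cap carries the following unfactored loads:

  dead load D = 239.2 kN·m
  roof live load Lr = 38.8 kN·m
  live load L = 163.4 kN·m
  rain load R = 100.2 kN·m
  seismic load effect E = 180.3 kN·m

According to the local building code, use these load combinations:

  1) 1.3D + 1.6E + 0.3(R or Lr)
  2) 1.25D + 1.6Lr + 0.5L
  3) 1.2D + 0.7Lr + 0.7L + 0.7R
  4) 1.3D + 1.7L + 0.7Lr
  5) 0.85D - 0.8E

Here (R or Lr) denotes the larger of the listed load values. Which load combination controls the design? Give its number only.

(R or Lr) → R = 100.2 kN·m.
1) 1.3(239.2) + 1.6(180.3) + 0.3(100.2) = 629.50
2) 1.25(239.2) + 1.6(38.8) + 0.5(163.4) = 442.78
3) 1.2(239.2) + 0.7(38.8) + 0.7(163.4) + 0.7(100.2) = 498.72
4) 1.3(239.2) + 1.7(163.4) + 0.7(38.8) = 615.90
5) 0.85(239.2) - 0.8(180.3) = 59.08
The largest value is 629.50 kN·m from combination 1.

Combination 1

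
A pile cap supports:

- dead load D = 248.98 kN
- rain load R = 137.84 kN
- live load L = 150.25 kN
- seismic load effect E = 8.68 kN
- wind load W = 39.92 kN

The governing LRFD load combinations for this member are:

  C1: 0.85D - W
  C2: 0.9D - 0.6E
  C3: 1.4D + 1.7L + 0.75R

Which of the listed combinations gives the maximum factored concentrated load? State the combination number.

C1: 0.85(248.98) - 1.0(39.92) = 211.63 - 39.92 = 171.71
C2: 0.9(248.98) - 0.6(8.68) = 224.08 - 5.21 = 218.87
C3: 1.4(248.98) + 1.7(150.25) + 0.75(137.84) = 348.57 + 255.43 + 103.38 = 707.38
The largest value is 707.38 kN from combination 3.

Combination 3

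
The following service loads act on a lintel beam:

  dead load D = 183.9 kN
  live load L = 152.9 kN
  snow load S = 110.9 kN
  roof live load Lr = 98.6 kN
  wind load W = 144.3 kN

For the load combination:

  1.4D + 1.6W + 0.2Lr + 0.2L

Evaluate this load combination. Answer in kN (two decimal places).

538.64 kN

1.4(183.9) + 1.6(144.3) + 0.2(98.6) + 0.2(152.9) = 538.64
P_u = 538.64 kN.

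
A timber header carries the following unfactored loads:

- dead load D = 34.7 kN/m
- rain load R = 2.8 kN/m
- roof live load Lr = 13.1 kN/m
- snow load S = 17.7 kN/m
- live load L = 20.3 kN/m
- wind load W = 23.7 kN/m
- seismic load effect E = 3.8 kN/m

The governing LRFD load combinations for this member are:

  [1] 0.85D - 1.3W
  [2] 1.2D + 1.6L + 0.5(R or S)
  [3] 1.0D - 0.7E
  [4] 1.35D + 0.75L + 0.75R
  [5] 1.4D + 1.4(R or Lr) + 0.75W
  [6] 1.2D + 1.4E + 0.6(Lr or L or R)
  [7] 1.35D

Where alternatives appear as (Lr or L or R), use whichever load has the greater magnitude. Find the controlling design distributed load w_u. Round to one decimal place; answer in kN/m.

84.7 kN/m

(R or S) → S = 17.7 kN/m; (R or Lr) → Lr = 13.1 kN/m; (Lr or L or R) → L = 20.3 kN/m.
[1] 0.85(34.7) - 1.3(23.7) = 29.5 - 30.8 = -1.3
[2] 1.2(34.7) + 1.6(20.3) + 0.5(17.7) = 41.6 + 32.5 + 8.9 = 83.0
[3] 1.0(34.7) - 0.7(3.8) = 34.7 - 2.7 = 32.0
[4] 1.35(34.7) + 0.75(20.3) + 0.75(2.8) = 64.2
[5] 1.4(34.7) + 1.4(13.1) + 0.75(23.7) = 48.6 + 18.3 + 17.8 = 84.7
[6] 1.2(34.7) + 1.4(3.8) + 0.6(20.3) = 41.6 + 5.3 + 12.2 = 59.1
[7] 1.35(34.7) = 46.8
Combination 5 governs: w_u = 84.7 kN/m.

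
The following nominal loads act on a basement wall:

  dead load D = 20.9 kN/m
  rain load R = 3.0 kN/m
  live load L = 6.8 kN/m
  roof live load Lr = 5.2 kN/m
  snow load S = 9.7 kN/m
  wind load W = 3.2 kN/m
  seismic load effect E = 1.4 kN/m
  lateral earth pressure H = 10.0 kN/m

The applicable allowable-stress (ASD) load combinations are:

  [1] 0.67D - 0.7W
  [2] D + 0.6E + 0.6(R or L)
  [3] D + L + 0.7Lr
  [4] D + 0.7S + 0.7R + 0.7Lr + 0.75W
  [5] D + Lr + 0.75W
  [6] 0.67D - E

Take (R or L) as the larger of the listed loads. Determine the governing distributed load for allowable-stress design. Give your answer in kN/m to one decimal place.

35.8 kN/m

(R or L) → L = 6.8 kN/m.
[1] 0.67(20.9) - 0.7(3.2) = 14.0 - 2.2 = 11.8
[2] 1.0(20.9) + 0.6(1.4) + 0.6(6.8) = 20.9 + 0.8 + 4.1 = 25.8
[3] 1.0(20.9) + 1.0(6.8) + 0.7(5.2) = 20.9 + 6.8 + 3.6 = 31.3
[4] 1.0(20.9) + 0.7(9.7) + 0.7(3.0) + 0.7(5.2) + 0.75(3.2) = 20.9 + 6.8 + 2.1 + 3.6 + 2.4 = 35.8
[5] 1.0(20.9) + 1.0(5.2) + 0.75(3.2) = 20.9 + 5.2 + 2.4 = 28.5
[6] 0.67(20.9) - 1.0(1.4) = 14.0 - 1.4 = 12.6
The controlling combination is 4, giving 35.8 kN/m.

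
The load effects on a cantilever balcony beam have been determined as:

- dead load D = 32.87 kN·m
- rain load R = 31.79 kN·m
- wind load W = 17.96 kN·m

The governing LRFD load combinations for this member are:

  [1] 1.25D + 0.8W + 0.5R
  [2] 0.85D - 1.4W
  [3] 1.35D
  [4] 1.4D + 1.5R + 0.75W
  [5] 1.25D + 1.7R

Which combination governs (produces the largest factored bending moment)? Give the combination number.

Combination 4

[1] 1.25(32.87) + 0.8(17.96) + 0.5(31.79) = 71.35
[2] 0.85(32.87) - 1.4(17.96) = 2.80
[3] 1.35(32.87) = 44.37
[4] 1.4(32.87) + 1.5(31.79) + 0.75(17.96) = 107.17
[5] 1.25(32.87) + 1.7(31.79) = 95.13
The largest value is 107.17 kN·m from combination 4.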